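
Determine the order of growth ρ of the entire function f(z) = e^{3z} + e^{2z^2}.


Each summand is entire of order 1 and 2 respectively (as in the single-exponential case). The order of a sum is at most the max of the orders, so ρ ≤ 2. For the lower bound: on |z|=r choose arg z so that 2z^2 is real positive; then |e^{2z^2}| = e^{2r^2} while |e^{3z}| ≤ e^{3r^1} = o(e^{2r^2}). So |f| ≥ e^{2r^2}(1 − o(1)) and ρ ≥ 2. Hence ρ = max(1, 2) = 2.
Therefore ρ = 2.

Order ρ = 2.


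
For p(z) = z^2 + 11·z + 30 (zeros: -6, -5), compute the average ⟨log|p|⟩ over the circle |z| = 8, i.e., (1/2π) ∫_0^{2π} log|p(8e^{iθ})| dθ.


Zeros: -6, -5; r = 8.
Inside |z| < r: -6, -5. Outside (|z| ≥ r): ∅.
p(0) = 30, so log|p(0)| = log(30) = 3.4012.
Apply Jensen: I(r) = log|p(0)| + Σ_k log(r/|z_k|), summed over zeros inside |z| < r.
  log(r/|z_k|) for z_k = -6: log(8/6) = 0.2877
  log(r/|z_k|) for z_k = -5: log(8/5) = 0.4700
Sum over inside zeros: 0.7577.
I(r) = log|p(0)| + (inside sum) = 3.4012 + 0.7577 = 4.1589.
Closed form (all zeros inside, monic): I(r) = n·log(r) = 2·log(8) = 4.1589. ✓

I(r) ≈ 4.1589.


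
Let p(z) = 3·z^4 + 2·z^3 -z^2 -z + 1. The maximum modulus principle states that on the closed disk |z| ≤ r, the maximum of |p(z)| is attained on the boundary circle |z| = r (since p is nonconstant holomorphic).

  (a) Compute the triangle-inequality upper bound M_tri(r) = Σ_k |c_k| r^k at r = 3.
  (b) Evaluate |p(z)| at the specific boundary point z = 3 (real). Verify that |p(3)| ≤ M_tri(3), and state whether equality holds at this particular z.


Coefficients: c_0 = 1, c_1 = -1, c_2 = -1, c_3 = 2, c_4 = 3. Radius r = 3.
Part (a). Triangle bound: M_tri(r) = Σ_k |c_k| r^k
  = |1|·3^0 + |-1|·3^1 + |-1|·3^2 + |2|·3^3 + |3|·3^4
  = 1 + 3 + 9 + 54 + 243 = 310.
This bounds M(r) := max_{|z|=r} |p(z)| from above; equality holds iff all terms c_k z^k can be made to align in phase at a single z on |z|=r.
Part (b). At z = 3 (real, on the circle |z| = r):
  p(3) = (1)·3^0 + (-1)·3^1 + (-1)·3^2 + (2)·3^3 + (3)·3^4 = 286.
  |p(3)| = 286.
Check: |p(3)| = 286 ≤ 310 = M_tri(3). ✓ Equality does not hold at z = 3 (the coefficients have mixed signs, so the terms do not all align in phase there).

M_tri(3) = 310; |p(3)| = 286; equality at z=3: no.


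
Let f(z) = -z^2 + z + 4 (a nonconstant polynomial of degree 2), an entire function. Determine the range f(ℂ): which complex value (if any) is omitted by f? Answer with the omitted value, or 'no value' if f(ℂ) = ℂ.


Little Picard bounds the complement of f(ℂ) to at most one point.
For every w ∈ ℂ, the equation p(z) − w = 0 is a nonconstant polynomial in z and hence has at least one root by the fundamental theorem of algebra. So p is surjective onto ℂ, omitting no value.

Omitted value: no value.


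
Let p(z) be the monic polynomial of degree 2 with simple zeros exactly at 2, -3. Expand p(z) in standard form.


The polynomial is p(z) = ∏_{α ∈ S} (z − α), where S = {2, -3}.
Expanding the product yields: p(z) = z^2 + z -6.
The resulting polynomial has degree 2 and real coefficients as required.

p(z) = z^2 + z -6.


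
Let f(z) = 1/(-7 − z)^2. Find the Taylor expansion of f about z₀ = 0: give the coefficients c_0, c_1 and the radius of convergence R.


Let w = z − z₀, so z = z₀ + w.
Then -7 − z = -7 − (z₀ + w) = (-7 − z₀) − w = -7 − w.
f(z) = 1/(-7 − w)^2 = (1/(-7)^2) · (1 − w/(-7))^{−2}.
By the binomial series (1−u)^{−2} = Σ_{n≥0} C(n+1, 1) u^n for |u|<1, with u = w/(-7):
  c_n = C(n+1, 1) / (-7)^(n+2).
  c_0 = 1/(-7)^2 = 1/49.
  c_1 = 2/(-7)^3 = -2/343.
The series is valid for |w/d| < 1, i.e. |z − z₀| < |d|.
Radius of convergence: R = |-7 − z₀| = |-7| = 7 (distance from z₀ to the singularity z = -7).

c_0 = 1/49, c_1 = -2/343; R = 7.


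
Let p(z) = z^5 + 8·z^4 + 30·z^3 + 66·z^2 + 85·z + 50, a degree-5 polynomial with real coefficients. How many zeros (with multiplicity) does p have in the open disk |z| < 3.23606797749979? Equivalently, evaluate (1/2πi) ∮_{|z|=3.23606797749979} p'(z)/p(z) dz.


The zeros of p are: (-2 + 1i), (-2 - 1i), -2, (-1 + 2i), (-1 - 2i).
Their magnitudes are: 2.236, 2.236, 2, 2.236, 2.236.
Zeros with |z| < R = 3.23606797749979: (-2 + 1i), (-2 - 1i), -2, (-1 + 2i), (-1 - 2i).
Count = 5.
By the argument principle, (1/2πi) ∮_{|z|=R} p'(z)/p(z) dz equals exactly this count.

Number of zeros inside |z| < 3.23606797749979: 5.


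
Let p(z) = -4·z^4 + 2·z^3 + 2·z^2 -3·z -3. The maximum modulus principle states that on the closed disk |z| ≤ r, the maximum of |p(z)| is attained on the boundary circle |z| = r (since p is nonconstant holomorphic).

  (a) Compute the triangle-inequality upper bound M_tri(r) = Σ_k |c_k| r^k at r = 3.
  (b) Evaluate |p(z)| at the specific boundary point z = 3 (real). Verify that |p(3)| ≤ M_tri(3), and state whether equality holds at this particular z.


Coefficients: c_0 = -3, c_1 = -3, c_2 = 2, c_3 = 2, c_4 = -4. Radius r = 3.
Part (a). Triangle bound: M_tri(r) = Σ_k |c_k| r^k
  = |-3|·3^0 + |-3|·3^1 + |2|·3^2 + |2|·3^3 + |-4|·3^4
  = 3 + 9 + 18 + 54 + 324 = 408.
This bounds M(r) := max_{|z|=r} |p(z)| from above; equality holds iff all terms c_k z^k can be made to align in phase at a single z on |z|=r.
Part (b). At z = 3 (real, on the circle |z| = r):
  p(3) = (-3)·3^0 + (-3)·3^1 + (2)·3^2 + (2)·3^3 + (-4)·3^4 = -264.
  |p(3)| = 264.
Check: |p(3)| = 264 ≤ 408 = M_tri(3). ✓ Equality does not hold at z = 3 (the coefficients have mixed signs, so the terms do not all align in phase there).

M_tri(3) = 408; |p(3)| = 264; equality at z=3: no.


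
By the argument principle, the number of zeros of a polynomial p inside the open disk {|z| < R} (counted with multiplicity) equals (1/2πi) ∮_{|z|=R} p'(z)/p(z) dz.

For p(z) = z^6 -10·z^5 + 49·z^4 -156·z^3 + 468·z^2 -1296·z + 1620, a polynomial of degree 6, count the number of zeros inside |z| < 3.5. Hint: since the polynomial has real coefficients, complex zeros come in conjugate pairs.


The zeros of p are: (-1 + 3i), (-1 - 3i), 3, 3, (3 + 3i), (3 - 3i).
Their magnitudes are: 3.162, 3.162, 3, 3, 4.243, 4.243.
Zeros with |z| < R = 3.5: (-1 + 3i), (-1 - 3i), 3, 3.
Count = 4.
By the argument principle, (1/2πi) ∮_{|z|=R} p'(z)/p(z) dz equals exactly this count.

Number of zeros inside |z| < 3.5: 4.


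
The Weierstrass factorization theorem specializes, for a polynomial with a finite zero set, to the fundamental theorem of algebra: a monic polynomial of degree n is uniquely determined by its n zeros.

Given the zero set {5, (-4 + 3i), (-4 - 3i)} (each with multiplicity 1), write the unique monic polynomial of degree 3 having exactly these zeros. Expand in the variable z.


The polynomial is p(z) = ∏_{α ∈ S} (z − α), where S = {5, (-4 + 3i), (-4 - 3i)}.
Expanding the product yields: p(z) = z^3 + 3·z^2 -15·z -125.
Note conjugate pairs combine to real quadratics: (z − (-4+3i))(z − (-4−3i)) = z² + 8z + 25.
The resulting polynomial has degree 3 and real coefficients as required.

p(z) = z^3 + 3·z^2 -15·z -125.


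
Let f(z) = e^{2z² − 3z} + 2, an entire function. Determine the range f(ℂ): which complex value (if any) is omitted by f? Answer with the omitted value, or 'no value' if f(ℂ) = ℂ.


Little Picard bounds the complement of f(ℂ) to at most one point.
The exponent g(z) = 2z² − 3z is a nonconstant polynomial, hence surjective onto ℂ. So e^{g(z)} takes every value in {e^w : w ∈ ℂ} = ℂ ∖ {0}. Adding 2 shifts the range to ℂ ∖ {2}. f omits exactly 2.

Omitted value: 2.


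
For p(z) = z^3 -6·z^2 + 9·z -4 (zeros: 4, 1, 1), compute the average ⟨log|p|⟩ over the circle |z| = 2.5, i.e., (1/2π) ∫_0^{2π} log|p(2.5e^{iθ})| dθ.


Zeros: 1, 1, 4; r = 2.5.
Inside |z| < r: 1, 1. Outside (|z| ≥ r): 4.
p(0) = -4, so log|p(0)| = log(4) = 1.3863.
Apply Jensen: I(r) = log|p(0)| + Σ_k log(r/|z_k|), summed over zeros inside |z| < r.
  log(r/|z_k|) for z_k = 1: log(2.5/1) = 0.9163
  log(r/|z_k|) for z_k = 1: log(2.5/1) = 0.9163
  Outside zeros (4) contribute nothing to the Jensen sum.
Sum over inside zeros: 1.8326.
I(r) = log|p(0)| + (inside sum) = 1.3863 + 1.8326 = 3.2189.
Note: since some zeros are outside |z| ≤ r, the simplified n·log(r) form does NOT apply — only the inside zeros contribute.

I(r) ≈ 3.2189.


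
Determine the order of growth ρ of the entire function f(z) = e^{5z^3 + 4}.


|e^{5z^3 + 4}| = e^{Re(5·z^3) + 4} ≤ e^{5|z|^3 + 4} = e^{5r^3 + 4} on |z| = r, so ρ ≤ 3. Choosing z on |z|=r so that 5·z^3 is real positive (always possible by picking arg z appropriately) gives |f(z)| = e^{5r^3 + 4}, matching the bound. The additive constant 4 does not affect log log M(r) ~ 3·log r. Hence ρ = 3.
Therefore ρ = 3.

Order ρ = 3.


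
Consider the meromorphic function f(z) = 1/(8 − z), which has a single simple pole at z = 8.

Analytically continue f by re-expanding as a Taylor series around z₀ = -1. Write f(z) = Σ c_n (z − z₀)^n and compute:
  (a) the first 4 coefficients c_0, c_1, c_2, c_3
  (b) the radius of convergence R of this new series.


Let w = z − z₀, so z = z₀ + w.
Then 8 − z = 8 − (z₀ + w) = (8 − z₀) − w = 9 − w.
f(z) = 1/(9 − w) = (1/(9)) · 1/(1 − w/(9)) = Σ_{n≥0} w^n / (9)^(n+1).
So c_n = 1/(9)^(n+1):
  c_0 = 1/(9)^1 = 1/9.
  c_1 = 1/(9)^2 = 1/81.
  c_2 = 1/(9)^3 = 1/729.
  c_3 = 1/(9)^4 = 1/6561.
The series is valid for |w/d| < 1, i.e. |z − z₀| < |d|.
Radius of convergence: R = |8 − z₀| = |9| = 9 (distance from z₀ to the singularity z = 8).

c_0 = 1/9, c_1 = 1/81, c_2 = 1/729, c_3 = 1/6561; R = 9.


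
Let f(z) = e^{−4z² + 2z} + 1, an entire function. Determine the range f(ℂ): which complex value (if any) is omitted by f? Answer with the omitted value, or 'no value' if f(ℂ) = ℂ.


Little Picard bounds the complement of f(ℂ) to at most one point.
The exponent g(z) = −4z² + 2z is a nonconstant polynomial, hence surjective onto ℂ. So e^{g(z)} takes every value in {e^w : w ∈ ℂ} = ℂ ∖ {0}. Adding 1 shifts the range to ℂ ∖ {1}. f omits exactly 1.

Omitted value: 1.


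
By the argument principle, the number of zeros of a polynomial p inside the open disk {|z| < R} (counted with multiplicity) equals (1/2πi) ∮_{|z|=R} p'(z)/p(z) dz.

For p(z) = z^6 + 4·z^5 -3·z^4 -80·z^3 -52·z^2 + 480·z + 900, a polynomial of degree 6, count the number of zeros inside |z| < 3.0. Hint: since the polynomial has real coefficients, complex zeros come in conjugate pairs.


The zeros of p are: (-2 + 1i), (-2 - 1i), (3 + 1i), (3 - 1i), (-3 + 3i), (-3 - 3i).
Their magnitudes are: 2.236, 2.236, 3.162, 3.162, 4.243, 4.243.
Zeros with |z| < R = 3.0: (-2 + 1i), (-2 - 1i).
Count = 2.
By the argument principle, (1/2πi) ∮_{|z|=R} p'(z)/p(z) dz equals exactly this count.

Number of zeros inside |z| < 3.0: 2.


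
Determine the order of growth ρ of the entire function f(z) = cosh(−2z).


cosh(w) is a linear combination of e^{iw} and e^{−iw} (or e^w, e^{−w} in the hyperbolic case), so |cosh(w)| ≤ e^{|w|}. With w = −2z, |w| ≤ 2|z| + 0 = 2r + 0 on |z| = r, giving M(r) ≤ e^{2r + 0}, so ρ ≤ 1. On a suitable ray (z = it for sin/cos; z = t for sinh/cosh, t real → ∞), |cosh(−2z)| grows like e^{2|t|}/2, so ρ ≥ 1. Hence ρ = 1.
Therefore ρ = 1.

Order ρ = 1.


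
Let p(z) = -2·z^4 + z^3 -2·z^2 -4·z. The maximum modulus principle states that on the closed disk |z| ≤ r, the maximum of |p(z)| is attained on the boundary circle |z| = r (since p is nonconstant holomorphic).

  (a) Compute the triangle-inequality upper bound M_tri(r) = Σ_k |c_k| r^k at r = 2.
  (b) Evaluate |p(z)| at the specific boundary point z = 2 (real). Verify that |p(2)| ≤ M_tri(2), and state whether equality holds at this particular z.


Coefficients: c_0 = 0, c_1 = -4, c_2 = -2, c_3 = 1, c_4 = -2. Radius r = 2.
Part (a). Triangle bound: M_tri(r) = Σ_k |c_k| r^k
  = |0|·2^0 + |-4|·2^1 + |-2|·2^2 + |1|·2^3 + |-2|·2^4
  = 0 + 8 + 8 + 8 + 32 = 56.
This bounds M(r) := max_{|z|=r} |p(z)| from above; equality holds iff all terms c_k z^k can be made to align in phase at a single z on |z|=r.
Part (b). At z = 2 (real, on the circle |z| = r):
  p(2) = (0)·2^0 + (-4)·2^1 + (-2)·2^2 + (1)·2^3 + (-2)·2^4 = -40.
  |p(2)| = 40.
Check: |p(2)| = 40 ≤ 56 = M_tri(2). ✓ Equality does not hold at z = 2 (the coefficients have mixed signs, so the terms do not all align in phase there).

M_tri(2) = 56; |p(2)| = 40; equality at z=2: no.


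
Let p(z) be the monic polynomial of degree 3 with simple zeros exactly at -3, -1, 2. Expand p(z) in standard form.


The polynomial is p(z) = ∏_{α ∈ S} (z − α), where S = {-3, -1, 2}.
Expanding the product yields: p(z) = z^3 + 2·z^2 -5·z -6.
The resulting polynomial has degree 3 and real coefficients as required.

p(z) = z^3 + 2·z^2 -5·z -6.


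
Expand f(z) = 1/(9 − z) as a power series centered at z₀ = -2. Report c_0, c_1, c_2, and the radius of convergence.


Let w = z − z₀, so z = z₀ + w.
Then 9 − z = 9 − (z₀ + w) = (9 − z₀) − w = 11 − w.
f(z) = 1/(11 − w) = (1/(11)) · 1/(1 − w/(11)) = Σ_{n≥0} w^n / (11)^(n+1).
So c_n = 1/(11)^(n+1):
  c_0 = 1/(11)^1 = 1/11.
  c_1 = 1/(11)^2 = 1/121.
  c_2 = 1/(11)^3 = 1/1331.
The series is valid for |w/d| < 1, i.e. |z − z₀| < |d|.
Radius of convergence: R = |9 − z₀| = |11| = 11 (distance from z₀ to the singularity z = 9).

c_0 = 1/11, c_1 = 1/121, c_2 = 1/1331; R = 11.


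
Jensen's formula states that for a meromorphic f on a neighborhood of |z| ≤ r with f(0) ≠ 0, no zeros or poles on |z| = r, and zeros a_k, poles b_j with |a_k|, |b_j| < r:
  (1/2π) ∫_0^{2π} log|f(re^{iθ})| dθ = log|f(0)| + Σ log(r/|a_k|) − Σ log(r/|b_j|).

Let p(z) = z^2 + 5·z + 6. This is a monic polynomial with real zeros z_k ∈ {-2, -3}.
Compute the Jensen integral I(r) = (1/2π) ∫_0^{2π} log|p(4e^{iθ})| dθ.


Zeros: -3, -2; r = 4.
Inside |z| < r: -3, -2. Outside (|z| ≥ r): ∅.
p(0) = 6, so log|p(0)| = log(6) = 1.7918.
Apply Jensen: I(r) = log|p(0)| + Σ_k log(r/|z_k|), summed over zeros inside |z| < r.
  log(r/|z_k|) for z_k = -2: log(4/2) = 0.6931
  log(r/|z_k|) for z_k = -3: log(4/3) = 0.2877
Sum over inside zeros: 0.9808.
I(r) = log|p(0)| + (inside sum) = 1.7918 + 0.9808 = 2.7726.
Closed form (all zeros inside, monic): I(r) = n·log(r) = 2·log(4) = 2.7726. ✓

I(r) ≈ 2.7726.


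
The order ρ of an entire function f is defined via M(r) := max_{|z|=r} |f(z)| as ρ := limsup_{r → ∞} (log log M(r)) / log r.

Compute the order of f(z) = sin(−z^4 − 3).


Write sin(w) = (e^{iw} ± e^{−iw})/(2 or 2i), so |sin(w)| ≤ e^{|w|}. With w = −z^4 − 3, |w| ≤ 1r^4 + 3 on |z|=r, giving M(r) ≤ e^{1r^4 + 3} and ρ ≤ 4. For the lower bound, choose z on |z|=r with -1z^4 purely imaginary of modulus 1r^4; then |sin(−z^4 − 3)| grows like e^{1r^4}/2, so ρ ≥ 4. Hence ρ = 4.
Therefore ρ = 4.

Order ρ = 4.


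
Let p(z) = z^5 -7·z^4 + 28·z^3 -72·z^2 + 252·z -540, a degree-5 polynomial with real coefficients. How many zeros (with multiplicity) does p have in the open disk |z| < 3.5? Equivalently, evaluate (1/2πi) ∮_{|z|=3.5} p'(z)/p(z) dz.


The zeros of p are: (3 + 3i), (3 - 3i), (-1 + 3i), (-1 - 3i), 3.
Their magnitudes are: 4.243, 4.243, 3.162, 3.162, 3.
Zeros with |z| < R = 3.5: (-1 + 3i), (-1 - 3i), 3.
Count = 3.
By the argument principle, (1/2πi) ∮_{|z|=R} p'(z)/p(z) dz equals exactly this count.

Number of zeros inside |z| < 3.5: 3.


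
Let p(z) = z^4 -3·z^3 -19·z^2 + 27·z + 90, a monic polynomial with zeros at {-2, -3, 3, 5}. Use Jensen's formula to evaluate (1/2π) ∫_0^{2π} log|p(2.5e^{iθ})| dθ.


Zeros: -3, -2, 3, 5; r = 2.5.
Inside |z| < r: -2. Outside (|z| ≥ r): -3, 3, 5.
p(0) = 90, so log|p(0)| = log(90) = 4.4998.
Apply Jensen: I(r) = log|p(0)| + Σ_k log(r/|z_k|), summed over zeros inside |z| < r.
  log(r/|z_k|) for z_k = -2: log(2.5/2) = 0.2231
  Outside zeros (-3, 3, 5) contribute nothing to the Jensen sum.
Sum over inside zeros: 0.2231.
I(r) = log|p(0)| + (inside sum) = 4.4998 + 0.2231 = 4.7230.
Note: since some zeros are outside |z| ≤ r, the simplified n·log(r) form does NOT apply — only the inside zeros contribute.

I(r) ≈ 4.7230.


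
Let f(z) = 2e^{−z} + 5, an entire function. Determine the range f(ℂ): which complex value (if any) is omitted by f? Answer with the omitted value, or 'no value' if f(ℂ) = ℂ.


Little Picard bounds the complement of f(ℂ) to at most one point.
e^{−z} is never zero on ℂ, so 2·e^{−z} takes every value in ℂ ∖ {0}. Adding 5 shifts the range to ℂ ∖ {5}. Thus f omits exactly the value 5.

Omitted value: 5.


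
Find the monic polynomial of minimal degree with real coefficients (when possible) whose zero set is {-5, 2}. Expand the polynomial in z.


The polynomial is p(z) = ∏_{α ∈ S} (z − α), where S = {-5, 2}.
Expanding the product yields: p(z) = z^2 + 3·z -10.
The resulting polynomial has degree 2 and real coefficients as required.

p(z) = z^2 + 3·z -10.


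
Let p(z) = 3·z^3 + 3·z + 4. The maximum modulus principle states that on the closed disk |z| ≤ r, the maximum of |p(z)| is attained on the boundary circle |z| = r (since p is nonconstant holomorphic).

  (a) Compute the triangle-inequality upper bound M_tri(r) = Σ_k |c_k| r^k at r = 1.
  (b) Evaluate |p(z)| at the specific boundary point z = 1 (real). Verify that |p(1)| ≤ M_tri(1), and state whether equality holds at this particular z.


Coefficients: c_0 = 4, c_1 = 3, c_2 = 0, c_3 = 3. Radius r = 1.
Part (a). Triangle bound: M_tri(r) = Σ_k |c_k| r^k
  = |4|·1^0 + |3|·1^1 + |0|·1^2 + |3|·1^3
  = 4 + 3 + 0 + 3 = 10.
This bounds M(r) := max_{|z|=r} |p(z)| from above; equality holds iff all terms c_k z^k can be made to align in phase at a single z on |z|=r.
Part (b). At z = 1 (real, on the circle |z| = r):
  p(1) = (4)·1^0 + (3)·1^1 + (0)·1^2 + (3)·1^3 = 10.
  |p(1)| = 10.
Since all nonzero coefficients share the same sign, |p(1)| = 10 = M_tri(1); the triangle bound is attained at z = 1, so in fact M(r) = 10.

M_tri(1) = 10; |p(1)| = 10; equality at z=1: yes.


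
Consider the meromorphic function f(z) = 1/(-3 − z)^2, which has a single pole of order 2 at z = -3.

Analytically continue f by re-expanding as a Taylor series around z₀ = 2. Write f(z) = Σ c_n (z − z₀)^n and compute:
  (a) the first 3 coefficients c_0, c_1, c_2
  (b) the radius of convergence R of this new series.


Let w = z − z₀, so z = z₀ + w.
Then -3 − z = -3 − (z₀ + w) = (-3 − z₀) − w = -5 − w.
f(z) = 1/(-5 − w)^2 = (1/(-5)^2) · (1 − w/(-5))^{−2}.
By the binomial series (1−u)^{−2} = Σ_{n≥0} C(n+1, 1) u^n for |u|<1, with u = w/(-5):
  c_n = C(n+1, 1) / (-5)^(n+2).
  c_0 = 1/(-5)^2 = 1/25.
  c_1 = 2/(-5)^3 = -2/125.
  c_2 = 3/(-5)^4 = 3/625.
The series is valid for |w/d| < 1, i.e. |z − z₀| < |d|.
Radius of convergence: R = |-3 − z₀| = |-5| = 5 (distance from z₀ to the singularity z = -3).

c_0 = 1/25, c_1 = -2/125, c_2 = 3/625; R = 5.


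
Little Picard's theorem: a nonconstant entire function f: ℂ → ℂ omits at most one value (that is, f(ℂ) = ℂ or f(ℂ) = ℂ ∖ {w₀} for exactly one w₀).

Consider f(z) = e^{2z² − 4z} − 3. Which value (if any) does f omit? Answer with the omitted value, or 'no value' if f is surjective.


Little Picard bounds the complement of f(ℂ) to at most one point.
The exponent g(z) = 2z² − 4z is a nonconstant polynomial, hence surjective onto ℂ. So e^{g(z)} takes every value in {e^w : w ∈ ℂ} = ℂ ∖ {0}. Adding -3 shifts the range to ℂ ∖ {-3}. f omits exactly -3.

Omitted value: -3.


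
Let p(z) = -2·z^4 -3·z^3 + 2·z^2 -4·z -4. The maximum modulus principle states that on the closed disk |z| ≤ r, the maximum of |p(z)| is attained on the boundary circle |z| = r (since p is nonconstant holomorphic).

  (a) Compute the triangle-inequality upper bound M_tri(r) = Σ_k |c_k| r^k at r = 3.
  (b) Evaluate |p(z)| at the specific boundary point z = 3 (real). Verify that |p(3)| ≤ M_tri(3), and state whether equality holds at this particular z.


Coefficients: c_0 = -4, c_1 = -4, c_2 = 2, c_3 = -3, c_4 = -2. Radius r = 3.
Part (a). Triangle bound: M_tri(r) = Σ_k |c_k| r^k
  = |-4|·3^0 + |-4|·3^1 + |2|·3^2 + |-3|·3^3 + |-2|·3^4
  = 4 + 12 + 18 + 81 + 162 = 277.
This bounds M(r) := max_{|z|=r} |p(z)| from above; equality holds iff all terms c_k z^k can be made to align in phase at a single z on |z|=r.
Part (b). At z = 3 (real, on the circle |z| = r):
  p(3) = (-4)·3^0 + (-4)·3^1 + (2)·3^2 + (-3)·3^3 + (-2)·3^4 = -241.
  |p(3)| = 241.
Check: |p(3)| = 241 ≤ 277 = M_tri(3). ✓ Equality does not hold at z = 3 (the coefficients have mixed signs, so the terms do not all align in phase there).

M_tri(3) = 277; |p(3)| = 241; equality at z=3: no.


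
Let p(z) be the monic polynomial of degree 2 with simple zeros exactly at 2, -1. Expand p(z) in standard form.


The polynomial is p(z) = ∏_{α ∈ S} (z − α), where S = {2, -1}.
Expanding the product yields: p(z) = z^2 -z -2.
The resulting polynomial has degree 2 and real coefficients as required.

p(z) = z^2 -z -2.


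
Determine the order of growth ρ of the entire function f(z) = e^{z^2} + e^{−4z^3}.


Each summand is entire of order 2 and 3 respectively (as in the single-exponential case). The order of a sum is at most the max of the orders, so ρ ≤ 3. For the lower bound: on |z|=r choose arg z so that -4z^3 is real positive; then |e^{-4z^3}| = e^{4r^3} while |e^{1z^2}| ≤ e^{1r^2} = o(e^{4r^3}). So |f| ≥ e^{4r^3}(1 − o(1)) and ρ ≥ 3. Hence ρ = max(2, 3) = 3.
Therefore ρ = 3.

Order ρ = 3.


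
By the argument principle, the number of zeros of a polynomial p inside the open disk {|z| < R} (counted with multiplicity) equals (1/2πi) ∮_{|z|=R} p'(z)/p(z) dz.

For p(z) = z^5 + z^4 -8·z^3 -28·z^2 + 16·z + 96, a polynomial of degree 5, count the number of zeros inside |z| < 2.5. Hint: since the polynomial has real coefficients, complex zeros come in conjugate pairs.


The zeros of p are: -2, 3, 2, (-2 + 2i), (-2 - 2i).
Their magnitudes are: 2, 3, 2, 2.828, 2.828.
Zeros with |z| < R = 2.5: -2, 2.
Count = 2.
By the argument principle, (1/2πi) ∮_{|z|=R} p'(z)/p(z) dz equals exactly this count.

Number of zeros inside |z| < 2.5: 2.


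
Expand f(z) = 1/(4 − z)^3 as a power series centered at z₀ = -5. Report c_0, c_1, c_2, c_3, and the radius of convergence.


Let w = z − z₀, so z = z₀ + w.
Then 4 − z = 4 − (z₀ + w) = (4 − z₀) − w = 9 − w.
f(z) = 1/(9 − w)^3 = (1/(9)^3) · (1 − w/(9))^{−3}.
By the binomial series (1−u)^{−3} = Σ_{n≥0} C(n+2, 2) u^n for |u|<1, with u = w/(9):
  c_n = C(n+2, 2) / (9)^(n+3).
  c_0 = 1/(9)^3 = 1/729.
  c_1 = 3/(9)^4 = 1/2187.
  c_2 = 6/(9)^5 = 2/19683.
  c_3 = 10/(9)^6 = 10/531441.
The series is valid for |w/d| < 1, i.e. |z − z₀| < |d|.
Radius of convergence: R = |4 − z₀| = |9| = 9 (distance from z₀ to the singularity z = 4).

c_0 = 1/729, c_1 = 1/2187, c_2 = 2/19683, c_3 = 10/531441; R = 9.


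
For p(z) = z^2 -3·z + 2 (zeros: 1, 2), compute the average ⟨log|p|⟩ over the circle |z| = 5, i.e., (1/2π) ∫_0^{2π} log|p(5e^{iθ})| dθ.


Zeros: 1, 2; r = 5.
Inside |z| < r: 1, 2. Outside (|z| ≥ r): ∅.
p(0) = 2, so log|p(0)| = log(2) = 0.6931.
Apply Jensen: I(r) = log|p(0)| + Σ_k log(r/|z_k|), summed over zeros inside |z| < r.
  log(r/|z_k|) for z_k = 1: log(5/1) = 1.6094
  log(r/|z_k|) for z_k = 2: log(5/2) = 0.9163
Sum over inside zeros: 2.5257.
I(r) = log|p(0)| + (inside sum) = 0.6931 + 2.5257 = 3.2189.
Closed form (all zeros inside, monic): I(r) = n·log(r) = 2·log(5) = 3.2189. ✓

I(r) ≈ 3.2189.


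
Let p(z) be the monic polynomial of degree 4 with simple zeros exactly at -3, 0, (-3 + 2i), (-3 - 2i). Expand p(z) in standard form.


The polynomial is p(z) = ∏_{α ∈ S} (z − α), where S = {-3, 0, (-3 + 2i), (-3 - 2i)}.
Expanding the product yields: p(z) = z^4 + 9·z^3 + 31·z^2 + 39·z.
Note conjugate pairs combine to real quadratics: (z − (-3+2i))(z − (-3−2i)) = z² + 6z + 13.
The resulting polynomial has degree 4 and real coefficients as required.

p(z) = z^4 + 9·z^3 + 31·z^2 + 39·z.


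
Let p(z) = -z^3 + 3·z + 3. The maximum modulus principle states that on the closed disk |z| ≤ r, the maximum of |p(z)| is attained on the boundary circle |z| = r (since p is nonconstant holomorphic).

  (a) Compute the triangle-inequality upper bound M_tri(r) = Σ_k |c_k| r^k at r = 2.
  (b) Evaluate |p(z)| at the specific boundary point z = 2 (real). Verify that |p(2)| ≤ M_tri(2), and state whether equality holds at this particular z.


Coefficients: c_0 = 3, c_1 = 3, c_2 = 0, c_3 = -1. Radius r = 2.
Part (a). Triangle bound: M_tri(r) = Σ_k |c_k| r^k
  = |3|·2^0 + |3|·2^1 + |0|·2^2 + |-1|·2^3
  = 3 + 6 + 0 + 8 = 17.
This bounds M(r) := max_{|z|=r} |p(z)| from above; equality holds iff all terms c_k z^k can be made to align in phase at a single z on |z|=r.
Part (b). At z = 2 (real, on the circle |z| = r):
  p(2) = (3)·2^0 + (3)·2^1 + (0)·2^2 + (-1)·2^3 = 1.
  |p(2)| = 1.
Check: |p(2)| = 1 ≤ 17 = M_tri(2). ✓ Equality does not hold at z = 2 (the coefficients have mixed signs, so the terms do not all align in phase there).

M_tri(2) = 17; |p(2)| = 1; equality at z=2: no.


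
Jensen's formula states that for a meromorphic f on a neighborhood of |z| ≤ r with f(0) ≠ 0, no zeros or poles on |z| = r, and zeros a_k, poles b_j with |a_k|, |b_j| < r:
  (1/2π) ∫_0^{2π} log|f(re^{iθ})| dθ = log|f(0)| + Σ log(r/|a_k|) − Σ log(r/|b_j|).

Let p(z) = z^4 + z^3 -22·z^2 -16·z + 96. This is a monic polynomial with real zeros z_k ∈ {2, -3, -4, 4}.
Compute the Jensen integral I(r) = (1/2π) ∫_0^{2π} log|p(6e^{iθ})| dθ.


Zeros: -4, -3, 2, 4; r = 6.
Inside |z| < r: -4, -3, 2, 4. Outside (|z| ≥ r): ∅.
p(0) = 96, so log|p(0)| = log(96) = 4.5643.
Apply Jensen: I(r) = log|p(0)| + Σ_k log(r/|z_k|), summed over zeros inside |z| < r.
  log(r/|z_k|) for z_k = 2: log(6/2) = 1.0986
  log(r/|z_k|) for z_k = -3: log(6/3) = 0.6931
  log(r/|z_k|) for z_k = -4: log(6/4) = 0.4055
  log(r/|z_k|) for z_k = 4: log(6/4) = 0.4055
Sum over inside zeros: 2.6027.
I(r) = log|p(0)| + (inside sum) = 4.5643 + 2.6027 = 7.1670.
Closed form (all zeros inside, monic): I(r) = n·log(r) = 4·log(6) = 7.1670. ✓

I(r) ≈ 7.1670.


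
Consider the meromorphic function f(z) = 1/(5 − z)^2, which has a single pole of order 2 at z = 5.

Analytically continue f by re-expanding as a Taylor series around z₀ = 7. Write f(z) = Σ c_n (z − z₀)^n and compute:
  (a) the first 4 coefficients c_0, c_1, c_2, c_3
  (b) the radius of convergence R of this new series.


Let w = z − z₀, so z = z₀ + w.
Then 5 − z = 5 − (z₀ + w) = (5 − z₀) − w = -2 − w.
f(z) = 1/(-2 − w)^2 = (1/(-2)^2) · (1 − w/(-2))^{−2}.
By the binomial series (1−u)^{−2} = Σ_{n≥0} C(n+1, 1) u^n for |u|<1, with u = w/(-2):
  c_n = C(n+1, 1) / (-2)^(n+2).
  c_0 = 1/(-2)^2 = 1/4.
  c_1 = 2/(-2)^3 = -1/4.
  c_2 = 3/(-2)^4 = 3/16.
  c_3 = 4/(-2)^5 = -1/8.
The series is valid for |w/d| < 1, i.e. |z − z₀| < |d|.
Radius of convergence: R = |5 − z₀| = |-2| = 2 (distance from z₀ to the singularity z = 5).

c_0 = 1/4, c_1 = -1/4, c_2 = 3/16, c_3 = -1/8; R = 2.


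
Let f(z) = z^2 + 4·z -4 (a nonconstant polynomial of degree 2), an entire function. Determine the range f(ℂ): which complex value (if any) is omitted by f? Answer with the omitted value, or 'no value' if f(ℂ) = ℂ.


Little Picard bounds the complement of f(ℂ) to at most one point.
For every w ∈ ℂ, the equation p(z) − w = 0 is a nonconstant polynomial in z and hence has at least one root by the fundamental theorem of algebra. So p is surjective onto ℂ, omitting no value.

Omitted value: no value.


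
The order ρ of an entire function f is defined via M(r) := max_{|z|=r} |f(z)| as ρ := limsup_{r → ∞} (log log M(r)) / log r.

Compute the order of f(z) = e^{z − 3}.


|e^{z − 3}| = e^{Re(1·z) + -3} ≤ e^{1|z|^1 + -3} = e^{1r^1 + -3} on |z| = r, so ρ ≤ 1. Choosing z on |z|=r so that 1·z is real positive (always possible by picking arg z appropriately) gives |f(z)| = e^{1r^1 + -3}, matching the bound. The additive constant -3 does not affect log log M(r) ~ 1·log r. Hence ρ = 1.
Therefore ρ = 1.

Order ρ = 1.


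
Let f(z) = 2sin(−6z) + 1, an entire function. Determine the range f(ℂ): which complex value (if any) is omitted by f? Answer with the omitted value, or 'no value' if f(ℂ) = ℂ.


Little Picard bounds the complement of f(ℂ) to at most one point.
sin is entire and surjective onto ℂ: for every w ∈ ℂ, sin(ζ) = w has a solution ζ ∈ ℂ (e.g., via the complex inverse arcsin). With ζ = −6z this gives z = ζ/(-6). Then 2·sin(−6z) takes every value in 2·ℂ = ℂ, and adding 1 is a bijection of ℂ. So f is surjective and omits no value. (Note: only on the real line is sin bounded by [−1, 1].)

Omitted value: no value.


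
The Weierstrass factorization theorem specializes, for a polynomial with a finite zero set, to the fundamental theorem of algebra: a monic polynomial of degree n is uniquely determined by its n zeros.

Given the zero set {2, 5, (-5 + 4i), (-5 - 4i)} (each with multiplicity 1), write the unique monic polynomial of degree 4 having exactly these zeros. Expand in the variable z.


The polynomial is p(z) = ∏_{α ∈ S} (z − α), where S = {2, 5, (-5 + 4i), (-5 - 4i)}.
Expanding the product yields: p(z) = z^4 + 3·z^3 -19·z^2 -187·z + 410.
Note conjugate pairs combine to real quadratics: (z − (-5+4i))(z − (-5−4i)) = z² + 10z + 41.
The resulting polynomial has degree 4 and real coefficients as required.

p(z) = z^4 + 3·z^3 -19·z^2 -187·z + 410.


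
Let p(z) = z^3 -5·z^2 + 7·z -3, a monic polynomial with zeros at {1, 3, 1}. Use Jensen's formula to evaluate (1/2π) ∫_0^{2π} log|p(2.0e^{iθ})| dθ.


Zeros: 1, 1, 3; r = 2.0.
Inside |z| < r: 1, 1. Outside (|z| ≥ r): 3.
p(0) = -3, so log|p(0)| = log(3) = 1.0986.
Apply Jensen: I(r) = log|p(0)| + Σ_k log(r/|z_k|), summed over zeros inside |z| < r.
  log(r/|z_k|) for z_k = 1: log(2.0/1) = 0.6931
  log(r/|z_k|) for z_k = 1: log(2.0/1) = 0.6931
  Outside zeros (3) contribute nothing to the Jensen sum.
Sum over inside zeros: 1.3863.
I(r) = log|p(0)| + (inside sum) = 1.0986 + 1.3863 = 2.4849.
Note: since some zeros are outside |z| ≤ r, the simplified n·log(r) form does NOT apply — only the inside zeros contribute.

I(r) ≈ 2.4849.


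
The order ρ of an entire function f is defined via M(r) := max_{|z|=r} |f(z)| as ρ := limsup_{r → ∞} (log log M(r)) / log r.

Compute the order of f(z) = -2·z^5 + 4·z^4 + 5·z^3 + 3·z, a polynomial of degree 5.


|f(z)| ≤ Σ|c_k|·r^k = O(r^5) as r → ∞. Polynomial growth is O(e^{r^ε}) for every ε > 0 (since r^5/e^{r^ε} → 0), so ρ ≤ ε for all ε > 0, i.e. ρ = 0. Every nonconstant polynomial has order 0.
Therefore ρ = 0.

Order ρ = 0.


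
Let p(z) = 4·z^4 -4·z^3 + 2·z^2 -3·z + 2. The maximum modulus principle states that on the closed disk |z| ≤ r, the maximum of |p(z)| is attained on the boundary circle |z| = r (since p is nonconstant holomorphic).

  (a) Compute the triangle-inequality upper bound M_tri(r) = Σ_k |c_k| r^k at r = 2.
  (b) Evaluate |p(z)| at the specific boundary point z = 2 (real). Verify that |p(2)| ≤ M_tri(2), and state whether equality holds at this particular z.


Coefficients: c_0 = 2, c_1 = -3, c_2 = 2, c_3 = -4, c_4 = 4. Radius r = 2.
Part (a). Triangle bound: M_tri(r) = Σ_k |c_k| r^k
  = |2|·2^0 + |-3|·2^1 + |2|·2^2 + |-4|·2^3 + |4|·2^4
  = 2 + 6 + 8 + 32 + 64 = 112.
This bounds M(r) := max_{|z|=r} |p(z)| from above; equality holds iff all terms c_k z^k can be made to align in phase at a single z on |z|=r.
Part (b). At z = 2 (real, on the circle |z| = r):
  p(2) = (2)·2^0 + (-3)·2^1 + (2)·2^2 + (-4)·2^3 + (4)·2^4 = 36.
  |p(2)| = 36.
Check: |p(2)| = 36 ≤ 112 = M_tri(2). ✓ Equality does not hold at z = 2 (the coefficients have mixed signs, so the terms do not all align in phase there).

M_tri(2) = 112; |p(2)| = 36; equality at z=2: no.


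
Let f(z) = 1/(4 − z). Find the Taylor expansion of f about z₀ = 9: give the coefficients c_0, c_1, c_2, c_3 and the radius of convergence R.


Let w = z − z₀, so z = z₀ + w.
Then 4 − z = 4 − (z₀ + w) = (4 − z₀) − w = -5 − w.
f(z) = 1/(-5 − w) = (1/(-5)) · 1/(1 − w/(-5)) = Σ_{n≥0} w^n / (-5)^(n+1).
So c_n = 1/(-5)^(n+1):
  c_0 = 1/(-5)^1 = -1/5.
  c_1 = 1/(-5)^2 = 1/25.
  c_2 = 1/(-5)^3 = -1/125.
  c_3 = 1/(-5)^4 = 1/625.
The series is valid for |w/d| < 1, i.e. |z − z₀| < |d|.
Radius of convergence: R = |4 − z₀| = |-5| = 5 (distance from z₀ to the singularity z = 4).

c_0 = -1/5, c_1 = 1/25, c_2 = -1/125, c_3 = 1/625; R = 5.


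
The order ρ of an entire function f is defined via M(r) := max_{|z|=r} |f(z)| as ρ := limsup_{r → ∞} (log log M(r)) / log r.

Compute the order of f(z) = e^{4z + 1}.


|e^{4z + 1}| = e^{Re(4·z) + 1} ≤ e^{4|z|^1 + 1} = e^{4r^1 + 1} on |z| = r, so ρ ≤ 1. Choosing z on |z|=r so that 4·z is real positive (always possible by picking arg z appropriately) gives |f(z)| = e^{4r^1 + 1}, matching the bound. The additive constant 1 does not affect log log M(r) ~ 1·log r. Hence ρ = 1.
Therefore ρ = 1.

Order ρ = 1.


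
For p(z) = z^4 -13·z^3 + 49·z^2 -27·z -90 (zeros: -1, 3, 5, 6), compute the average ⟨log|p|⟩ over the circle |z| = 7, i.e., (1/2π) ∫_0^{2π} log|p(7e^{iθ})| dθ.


Zeros: -1, 3, 5, 6; r = 7.
Inside |z| < r: -1, 3, 5, 6. Outside (|z| ≥ r): ∅.
p(0) = -90, so log|p(0)| = log(90) = 4.4998.
Apply Jensen: I(r) = log|p(0)| + Σ_k log(r/|z_k|), summed over zeros inside |z| < r.
  log(r/|z_k|) for z_k = -1: log(7/1) = 1.9459
  log(r/|z_k|) for z_k = 3: log(7/3) = 0.8473
  log(r/|z_k|) for z_k = 5: log(7/5) = 0.3365
  log(r/|z_k|) for z_k = 6: log(7/6) = 0.1542
Sum over inside zeros: 3.2838.
I(r) = log|p(0)| + (inside sum) = 4.4998 + 3.2838 = 7.7836.
Closed form (all zeros inside, monic): I(r) = n·log(r) = 4·log(7) = 7.7836. ✓

I(r) ≈ 7.7836.


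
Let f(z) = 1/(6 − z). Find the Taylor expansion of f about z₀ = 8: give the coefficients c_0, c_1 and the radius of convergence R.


Let w = z − z₀, so z = z₀ + w.
Then 6 − z = 6 − (z₀ + w) = (6 − z₀) − w = -2 − w.
f(z) = 1/(-2 − w) = (1/(-2)) · 1/(1 − w/(-2)) = Σ_{n≥0} w^n / (-2)^(n+1).
So c_n = 1/(-2)^(n+1):
  c_0 = 1/(-2)^1 = -1/2.
  c_1 = 1/(-2)^2 = 1/4.
The series is valid for |w/d| < 1, i.e. |z − z₀| < |d|.
Radius of convergence: R = |6 − z₀| = |-2| = 2 (distance from z₀ to the singularity z = 6).

c_0 = -1/2, c_1 = 1/4; R = 2.


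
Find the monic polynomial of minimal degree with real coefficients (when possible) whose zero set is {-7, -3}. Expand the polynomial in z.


The polynomial is p(z) = ∏_{α ∈ S} (z − α), where S = {-7, -3}.
Expanding the product yields: p(z) = z^2 + 10·z + 21.
The resulting polynomial has degree 2 and real coefficients as required.

p(z) = z^2 + 10·z + 21.


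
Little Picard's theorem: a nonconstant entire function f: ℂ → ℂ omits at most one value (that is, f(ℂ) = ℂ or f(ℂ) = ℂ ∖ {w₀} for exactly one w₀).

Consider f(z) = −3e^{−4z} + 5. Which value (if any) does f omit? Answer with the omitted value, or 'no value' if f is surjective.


Little Picard bounds the complement of f(ℂ) to at most one point.
e^{−4z} is never zero on ℂ, so -3·e^{−4z} takes every value in ℂ ∖ {0}. Adding 5 shifts the range to ℂ ∖ {5}. Thus f omits exactly the value 5.

Omitted value: 5.


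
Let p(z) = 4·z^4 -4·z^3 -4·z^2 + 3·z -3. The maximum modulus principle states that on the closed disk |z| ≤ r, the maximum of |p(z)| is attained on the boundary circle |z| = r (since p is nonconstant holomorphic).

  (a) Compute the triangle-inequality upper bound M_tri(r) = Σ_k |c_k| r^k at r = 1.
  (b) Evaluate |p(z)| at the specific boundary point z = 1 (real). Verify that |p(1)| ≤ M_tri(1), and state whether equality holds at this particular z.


Coefficients: c_0 = -3, c_1 = 3, c_2 = -4, c_3 = -4, c_4 = 4. Radius r = 1.
Part (a). Triangle bound: M_tri(r) = Σ_k |c_k| r^k
  = |-3|·1^0 + |3|·1^1 + |-4|·1^2 + |-4|·1^3 + |4|·1^4
  = 3 + 3 + 4 + 4 + 4 = 18.
This bounds M(r) := max_{|z|=r} |p(z)| from above; equality holds iff all terms c_k z^k can be made to align in phase at a single z on |z|=r.
Part (b). At z = 1 (real, on the circle |z| = r):
  p(1) = (-3)·1^0 + (3)·1^1 + (-4)·1^2 + (-4)·1^3 + (4)·1^4 = -4.
  |p(1)| = 4.
Check: |p(1)| = 4 ≤ 18 = M_tri(1). ✓ Equality does not hold at z = 1 (the coefficients have mixed signs, so the terms do not all align in phase there).

M_tri(1) = 18; |p(1)| = 4; equality at z=1: no.


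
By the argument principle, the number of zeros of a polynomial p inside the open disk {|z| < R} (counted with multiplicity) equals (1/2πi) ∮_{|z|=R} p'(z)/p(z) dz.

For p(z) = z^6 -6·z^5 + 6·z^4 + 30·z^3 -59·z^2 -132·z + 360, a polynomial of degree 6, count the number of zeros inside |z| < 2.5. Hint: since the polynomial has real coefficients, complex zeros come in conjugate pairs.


The zeros of p are: 3, (-2 + 1i), (-2 - 1i), 3, (2 + 2i), (2 - 2i).
Their magnitudes are: 3, 2.236, 2.236, 3, 2.828, 2.828.
Zeros with |z| < R = 2.5: (-2 + 1i), (-2 - 1i).
Count = 2.
By the argument principle, (1/2πi) ∮_{|z|=R} p'(z)/p(z) dz equals exactly this count.

Number of zeros inside |z| < 2.5: 2.


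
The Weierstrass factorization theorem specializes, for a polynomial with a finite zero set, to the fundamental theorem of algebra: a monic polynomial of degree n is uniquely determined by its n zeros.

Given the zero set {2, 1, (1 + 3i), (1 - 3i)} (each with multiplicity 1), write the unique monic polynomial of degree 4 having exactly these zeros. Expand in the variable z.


The polynomial is p(z) = ∏_{α ∈ S} (z − α), where S = {2, 1, (1 + 3i), (1 - 3i)}.
Expanding the product yields: p(z) = z^4 -5·z^3 + 18·z^2 -34·z + 20.
Note conjugate pairs combine to real quadratics: (z − (1+3i))(z − (1−3i)) = z² − 2z + 10.
The resulting polynomial has degree 4 and real coefficients as required.

p(z) = z^4 -5·z^3 + 18·z^2 -34·z + 20.


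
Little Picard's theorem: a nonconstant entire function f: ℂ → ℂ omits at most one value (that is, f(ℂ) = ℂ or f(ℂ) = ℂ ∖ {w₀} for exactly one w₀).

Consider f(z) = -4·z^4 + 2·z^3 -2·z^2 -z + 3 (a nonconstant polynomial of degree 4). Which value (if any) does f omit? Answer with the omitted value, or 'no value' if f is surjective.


Little Picard bounds the complement of f(ℂ) to at most one point.
For every w ∈ ℂ, the equation p(z) − w = 0 is a nonconstant polynomial in z and hence has at least one root by the fundamental theorem of algebra. So p is surjective onto ℂ, omitting no value.

Omitted value: no value.


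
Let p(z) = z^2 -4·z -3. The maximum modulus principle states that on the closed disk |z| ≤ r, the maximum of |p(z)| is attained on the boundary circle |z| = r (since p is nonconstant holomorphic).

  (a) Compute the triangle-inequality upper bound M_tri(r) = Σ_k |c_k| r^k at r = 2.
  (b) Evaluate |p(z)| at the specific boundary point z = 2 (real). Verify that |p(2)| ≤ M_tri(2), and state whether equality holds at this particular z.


Coefficients: c_0 = -3, c_1 = -4, c_2 = 1. Radius r = 2.
Part (a). Triangle bound: M_tri(r) = Σ_k |c_k| r^k
  = |-3|·2^0 + |-4|·2^1 + |1|·2^2
  = 3 + 8 + 4 = 15.
This bounds M(r) := max_{|z|=r} |p(z)| from above; equality holds iff all terms c_k z^k can be made to align in phase at a single z on |z|=r.
Part (b). At z = 2 (real, on the circle |z| = r):
  p(2) = (-3)·2^0 + (-4)·2^1 + (1)·2^2 = -7.
  |p(2)| = 7.
Check: |p(2)| = 7 ≤ 15 = M_tri(2). ✓ Equality does not hold at z = 2 (the coefficients have mixed signs, so the terms do not all align in phase there).

M_tri(2) = 15; |p(2)| = 7; equality at z=2: no.


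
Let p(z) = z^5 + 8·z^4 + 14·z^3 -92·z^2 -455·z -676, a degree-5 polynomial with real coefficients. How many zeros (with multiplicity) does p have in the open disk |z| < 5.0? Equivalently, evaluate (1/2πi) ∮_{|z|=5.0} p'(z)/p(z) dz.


The zeros of p are: (-3 + 2i), (-3 - 2i), 4, (-3 + 2i), (-3 - 2i).
Their magnitudes are: 3.606, 3.606, 4, 3.606, 3.606.
Zeros with |z| < R = 5.0: (-3 + 2i), (-3 - 2i), 4, (-3 + 2i), (-3 - 2i).
Count = 5.
By the argument principle, (1/2πi) ∮_{|z|=R} p'(z)/p(z) dz equals exactly this count.

Number of zeros inside |z| < 5.0: 5.
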